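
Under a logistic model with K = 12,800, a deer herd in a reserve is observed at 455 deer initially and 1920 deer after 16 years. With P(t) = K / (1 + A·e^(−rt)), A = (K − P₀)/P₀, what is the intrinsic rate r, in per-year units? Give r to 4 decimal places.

A = (12800 − 455)/455 = 27.13187
1920 = 12800/(1 + 27.13187·e^(−r·16)) → e^(−16r) = (6.66667 − 1)/27.13187 = 0.208856
r = −ln(0.208856)/16 = 1.56611/16

r ≈ 0.0979 per year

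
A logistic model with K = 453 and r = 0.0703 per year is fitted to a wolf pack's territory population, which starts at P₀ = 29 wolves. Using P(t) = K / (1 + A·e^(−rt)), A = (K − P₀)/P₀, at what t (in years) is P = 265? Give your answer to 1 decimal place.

t ≈ 43.0 years

A = (453 − 29)/29 = 14.62069
265 = 453/(1 + 14.62069·e^(−0.0703t)) → 1 + 14.62069·e^(−0.0703t) = 1.70943
e^(−0.0703t) = 0.048523 → t = ln(20.60895)/0.0703 = 3.02573/0.0703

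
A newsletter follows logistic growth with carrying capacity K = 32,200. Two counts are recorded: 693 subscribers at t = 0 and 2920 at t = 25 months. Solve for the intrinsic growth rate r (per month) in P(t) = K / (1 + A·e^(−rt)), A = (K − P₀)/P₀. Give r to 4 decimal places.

r ≈ 0.0605 per month

A = (32200 − 693)/693 = 45.46465
2920 = 32200/(1 + 45.46465·e^(−r·25)) → e^(−25r) = (11.0274 − 1)/45.46465 = 0.220554
r = −ln(0.220554)/25 = 1.51161/25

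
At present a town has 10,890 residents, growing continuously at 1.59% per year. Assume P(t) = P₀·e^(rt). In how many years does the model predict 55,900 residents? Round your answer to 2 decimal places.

55900 = 10890 · e^(0.0159·t)
t = ln(55900/10890) / 0.0159 = ln(5.13315) / 0.0159 = 1.63572 / 0.0159

t ≈ 102.88 years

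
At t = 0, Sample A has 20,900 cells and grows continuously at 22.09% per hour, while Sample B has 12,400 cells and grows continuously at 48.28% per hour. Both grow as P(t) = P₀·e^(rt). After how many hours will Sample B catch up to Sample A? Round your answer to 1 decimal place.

t ≈ 2.0 hours

20900·e^(0.2209t) = 12400·e^(0.4828t)
20900/12400 = e^((0.4828 − 0.2209)t) → ln(1.68548) = 0.2619·t
t = 0.52205 / 0.2619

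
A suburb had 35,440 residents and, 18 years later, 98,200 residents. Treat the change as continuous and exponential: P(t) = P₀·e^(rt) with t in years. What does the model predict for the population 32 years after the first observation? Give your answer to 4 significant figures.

r = ln(98200/35440) / 18 ≈ 0.05662 per year
P(32) = 35440 · e^(0.05662·32) = 35440 · 6.12176 ≈ 216955.05

≈ 217,000 residents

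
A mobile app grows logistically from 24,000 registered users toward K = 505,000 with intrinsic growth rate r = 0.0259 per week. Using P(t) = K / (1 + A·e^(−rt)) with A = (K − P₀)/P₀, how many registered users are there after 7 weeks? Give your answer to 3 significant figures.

≈ 28,500 registered users

A = (505000 − 24000)/24000 = 20.04167
P(7) = 505000 / (1 + 20.04167·e^(−0.0259·7)) = 505000 / (1 + 20.04167·0.834185)
= 505000 / 17.71846 ≈ 28501.35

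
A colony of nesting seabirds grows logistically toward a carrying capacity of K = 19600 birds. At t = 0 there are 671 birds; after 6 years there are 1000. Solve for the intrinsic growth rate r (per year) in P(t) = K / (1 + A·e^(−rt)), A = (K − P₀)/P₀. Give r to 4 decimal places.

r ≈ 0.0694 per year

A = (19600 − 671)/671 = 28.21013
1000 = 19600/(1 + 28.21013·e^(−r·6)) → e^(−6r) = (19.6 − 1)/28.21013 = 0.659338
r = −ln(0.659338)/6 = 0.41652/6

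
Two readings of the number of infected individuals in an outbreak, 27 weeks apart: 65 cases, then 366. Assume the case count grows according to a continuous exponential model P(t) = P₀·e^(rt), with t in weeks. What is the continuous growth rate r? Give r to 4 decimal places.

r ≈ 0.0640 per week

366 = 65 · e^(r·27)
e^(27r) = 366/65 = 5.63077
r = ln(5.63077) / 27 = 1.72825 / 27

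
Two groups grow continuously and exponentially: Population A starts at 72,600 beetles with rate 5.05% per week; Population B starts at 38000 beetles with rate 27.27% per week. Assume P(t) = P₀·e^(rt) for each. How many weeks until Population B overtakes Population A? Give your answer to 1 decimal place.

t ≈ 2.9 weeks

72600·e^(0.0505t) = 38000·e^(0.2727t)
72600/38000 = e^((0.2727 − 0.0505)t) → ln(1.91053) = 0.2222·t
t = 0.64738 / 0.2222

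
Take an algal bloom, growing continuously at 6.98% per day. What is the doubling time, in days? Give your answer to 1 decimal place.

doubling time ≈ 9.9 days

doubling time = ln(2) / |r| = 0.69315 / 0.0698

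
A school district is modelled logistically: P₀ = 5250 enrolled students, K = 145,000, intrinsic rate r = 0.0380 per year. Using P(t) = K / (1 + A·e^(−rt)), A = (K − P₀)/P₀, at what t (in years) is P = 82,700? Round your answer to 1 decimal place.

A = (145000 − 5250)/5250 = 26.61905
82700 = 145000/(1 + 26.61905·e^(−0.038t)) → 1 + 26.61905·e^(−0.038t) = 1.75333
e^(−0.038t) = 0.0283 → t = ln(35.3354)/0.038 = 3.56489/0.038

t ≈ 93.8 years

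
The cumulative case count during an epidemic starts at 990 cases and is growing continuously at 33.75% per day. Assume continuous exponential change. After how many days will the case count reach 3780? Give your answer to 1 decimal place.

3780 = 990 · e^(0.3375·t)
t = ln(3780/990) / 0.3375 = ln(3.81818) / 0.3375 = 1.33977 / 0.3375

t ≈ 4.0 days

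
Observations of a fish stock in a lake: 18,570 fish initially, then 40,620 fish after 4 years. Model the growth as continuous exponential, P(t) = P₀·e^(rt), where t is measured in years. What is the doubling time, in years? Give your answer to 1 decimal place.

doubling time ≈ 3.5 years

r = ln(40620/18570) / 4 = ln(2.1874) / 4 ≈ 0.195678 per year
doubling time = ln 2 / |r| = 0.69315 / 0.195678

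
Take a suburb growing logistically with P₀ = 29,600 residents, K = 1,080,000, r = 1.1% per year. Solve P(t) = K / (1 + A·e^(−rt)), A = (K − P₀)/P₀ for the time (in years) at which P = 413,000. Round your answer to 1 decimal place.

A = (1080000 − 29600)/29600 = 35.48649
413000 = 1080000/(1 + 35.48649·e^(−0.011t)) → 1 + 35.48649·e^(−0.011t) = 2.61501
e^(−0.011t) = 0.045511 → t = ln(21.97289)/0.011 = 3.08981/0.011

t ≈ 280.9 years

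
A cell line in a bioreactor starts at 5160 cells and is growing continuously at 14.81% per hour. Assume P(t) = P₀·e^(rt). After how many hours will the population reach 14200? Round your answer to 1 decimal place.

t ≈ 6.8 hours

14200 = 5160 · e^(0.1481·t)
t = ln(14200/5160) / 0.1481 = ln(2.75194) / 0.1481 = 1.01231 / 0.1481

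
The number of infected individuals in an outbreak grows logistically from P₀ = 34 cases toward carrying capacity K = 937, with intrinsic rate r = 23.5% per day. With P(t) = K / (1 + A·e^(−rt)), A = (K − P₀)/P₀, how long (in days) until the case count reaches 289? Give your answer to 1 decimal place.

t ≈ 10.5 days

A = (937 − 34)/34 = 26.55882
289 = 937/(1 + 26.55882·e^(−0.235t)) → 1 + 26.55882·e^(−0.235t) = 3.24221
e^(−0.235t) = 0.084424 → t = ln(11.84491)/0.235 = 2.4719/0.235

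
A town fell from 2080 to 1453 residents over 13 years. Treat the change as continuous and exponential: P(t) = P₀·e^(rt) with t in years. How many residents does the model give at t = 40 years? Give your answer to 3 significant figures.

≈ 690 residents

r = ln(1453/2080) / 13 ≈ -0.027595 per year
P(40) = 2080 · e^(-0.027595·40) = 2080 · 0.33161 ≈ 689.74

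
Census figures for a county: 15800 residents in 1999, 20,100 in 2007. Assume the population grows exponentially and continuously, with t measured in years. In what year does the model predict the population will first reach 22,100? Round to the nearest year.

r = ln(20100/15800) / 8 = 0.24071/8 ≈ 0.030089 per year
t = ln(22100/15800) / r = 0.33557/0.030089 ≈ 11.15 years after 1999

year 2010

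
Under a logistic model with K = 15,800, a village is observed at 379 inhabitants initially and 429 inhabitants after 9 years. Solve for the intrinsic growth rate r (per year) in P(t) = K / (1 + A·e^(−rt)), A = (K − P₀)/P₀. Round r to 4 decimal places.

r ≈ 0.0141 per year

A = (15800 − 379)/379 = 40.68865
429 = 15800/(1 + 40.68865·e^(−r·9)) → e^(−9r) = (36.82984 − 1)/40.68865 = 0.880585
r = −ln(0.880585)/9 = 0.12717/9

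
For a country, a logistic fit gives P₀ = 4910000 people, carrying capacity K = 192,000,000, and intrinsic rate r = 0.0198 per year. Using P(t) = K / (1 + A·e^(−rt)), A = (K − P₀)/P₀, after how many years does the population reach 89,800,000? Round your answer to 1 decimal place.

t ≈ 177.3 years

A = (192000000 − 4910000)/4910000 = 38.10387
89800000 = 192000000/(1 + 38.10387·e^(−0.0198t)) → 1 + 38.10387·e^(−0.0198t) = 2.13808
e^(−0.0198t) = 0.029868 → t = ln(33.4807)/0.0198 = 3.51097/0.0198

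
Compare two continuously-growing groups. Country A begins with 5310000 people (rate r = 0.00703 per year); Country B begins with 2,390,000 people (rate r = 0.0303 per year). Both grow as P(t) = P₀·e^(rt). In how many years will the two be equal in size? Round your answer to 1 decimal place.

5310000·e^(0.00703t) = 2390000·e^(0.0303t)
5310000/2390000 = e^((0.0303 − 0.00703)t) → ln(2.22176) = 0.02327·t
t = 0.7983 / 0.02327

t ≈ 34.3 years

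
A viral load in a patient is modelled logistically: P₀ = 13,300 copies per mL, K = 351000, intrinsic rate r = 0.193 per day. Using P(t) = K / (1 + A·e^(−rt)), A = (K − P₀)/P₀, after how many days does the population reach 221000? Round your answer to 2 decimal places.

t ≈ 19.51 days

A = (351000 − 13300)/13300 = 25.39098
221000 = 351000/(1 + 25.39098·e^(−0.193t)) → 1 + 25.39098·e^(−0.193t) = 1.58824
e^(−0.193t) = 0.023167 → t = ln(43.16466)/0.193 = 3.76502/0.193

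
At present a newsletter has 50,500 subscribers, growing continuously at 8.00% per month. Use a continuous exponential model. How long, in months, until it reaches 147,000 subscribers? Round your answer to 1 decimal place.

t ≈ 13.4 months

147000 = 50500 · e^(0.08·t)
t = ln(147000/50500) / 0.08 = ln(2.91089) / 0.08 = 1.06846 / 0.08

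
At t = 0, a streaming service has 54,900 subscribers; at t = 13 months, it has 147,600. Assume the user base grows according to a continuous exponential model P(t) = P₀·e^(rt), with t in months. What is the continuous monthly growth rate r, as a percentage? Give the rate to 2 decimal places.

r ≈ 7.61% per month

147600 = 54900 · e^(r·13)
e^(13r) = 147600/54900 = 2.68852
r = ln(2.68852) / 13 = 0.98899 / 13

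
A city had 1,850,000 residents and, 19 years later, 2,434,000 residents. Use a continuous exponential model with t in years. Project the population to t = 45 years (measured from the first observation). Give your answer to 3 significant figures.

r = ln(2434000/1850000) / 19 ≈ 0.014439 per year
P(45) = 1850000 · e^(0.014439·45) = 1850000 · 1.91511 ≈ 3542960.92

≈ 3,540,000 residents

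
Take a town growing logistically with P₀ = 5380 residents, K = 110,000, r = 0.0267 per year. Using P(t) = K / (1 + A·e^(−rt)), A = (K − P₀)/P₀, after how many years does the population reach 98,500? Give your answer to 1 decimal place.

A = (110000 − 5380)/5380 = 19.4461
98500 = 110000/(1 + 19.4461·e^(−0.0267t)) → 1 + 19.4461·e^(−0.0267t) = 1.11675
e^(−0.0267t) = 0.006004 → t = ln(166.56005)/0.0267 = 5.11536/0.0267

t ≈ 191.6 years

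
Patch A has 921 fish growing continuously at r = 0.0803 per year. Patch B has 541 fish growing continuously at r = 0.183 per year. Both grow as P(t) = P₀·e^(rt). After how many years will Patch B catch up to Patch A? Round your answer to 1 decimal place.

t ≈ 5.2 years

921·e^(0.0803t) = 541·e^(0.183t)
921/541 = e^((0.183 − 0.0803)t) → ln(1.7024) = 0.1027·t
t = 0.53204 / 0.1027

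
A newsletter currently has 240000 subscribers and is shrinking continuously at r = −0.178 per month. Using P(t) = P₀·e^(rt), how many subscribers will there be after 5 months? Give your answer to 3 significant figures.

≈ 98,600 subscribers

P(5) = 240000 · e^(-0.178·5) = 240000 · e^(-0.89)
= 240000 · 0.41066 ≈ 98557.38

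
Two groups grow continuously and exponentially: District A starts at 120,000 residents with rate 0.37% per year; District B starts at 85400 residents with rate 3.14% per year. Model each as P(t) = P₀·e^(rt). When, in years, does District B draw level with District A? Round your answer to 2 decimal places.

t ≈ 12.28 years

120000·e^(0.0037t) = 85400·e^(0.0314t)
120000/85400 = e^((0.0314 − 0.0037)t) → ln(1.40515) = 0.0277·t
t = 0.34015 / 0.0277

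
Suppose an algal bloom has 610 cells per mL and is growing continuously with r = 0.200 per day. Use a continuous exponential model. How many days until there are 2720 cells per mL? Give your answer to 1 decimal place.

t ≈ 7.5 days

2720 = 610 · e^(0.2·t)
t = ln(2720/610) / 0.2 = ln(4.45902) / 0.2 = 1.49493 / 0.2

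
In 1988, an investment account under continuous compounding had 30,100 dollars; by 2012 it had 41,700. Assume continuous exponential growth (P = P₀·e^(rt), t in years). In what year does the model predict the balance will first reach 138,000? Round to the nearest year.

year 2100

r = ln(41700/30100) / 24 = 0.32598/24 ≈ 0.013582 per year
t = ln(138000/30100) / r = 1.52273/0.013582 ≈ 112.11 years after 1988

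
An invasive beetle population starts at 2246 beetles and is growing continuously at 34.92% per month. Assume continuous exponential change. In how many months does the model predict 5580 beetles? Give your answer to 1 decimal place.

t ≈ 2.6 months

5580 = 2246 · e^(0.3492·t)
t = ln(5580/2246) / 0.3492 = ln(2.48442) / 0.3492 = 0.91004 / 0.3492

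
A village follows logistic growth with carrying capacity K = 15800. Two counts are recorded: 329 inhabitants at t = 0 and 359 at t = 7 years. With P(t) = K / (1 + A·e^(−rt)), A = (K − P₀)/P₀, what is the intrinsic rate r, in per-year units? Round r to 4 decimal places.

A = (15800 − 329)/329 = 47.02432
359 = 15800/(1 + 47.02432·e^(−r·7)) → e^(−7r) = (44.01114 − 1)/47.02432 = 0.914657
r = −ln(0.914657)/7 = 0.08921/7

r ≈ 0.0127 per year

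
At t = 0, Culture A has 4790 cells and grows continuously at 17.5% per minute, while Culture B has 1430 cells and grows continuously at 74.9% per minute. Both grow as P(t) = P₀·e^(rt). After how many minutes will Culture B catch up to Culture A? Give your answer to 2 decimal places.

t ≈ 2.11 minutes

4790·e^(0.175t) = 1430·e^(0.749t)
4790/1430 = e^((0.749 − 0.175)t) → ln(3.34965) = 0.574·t
t = 1.20886 / 0.574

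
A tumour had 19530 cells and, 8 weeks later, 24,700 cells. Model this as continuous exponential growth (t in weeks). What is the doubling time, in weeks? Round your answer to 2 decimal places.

r = ln(24700/19530) / 8 = ln(1.26472) / 8 ≈ 0.029356 per week
doubling time = ln 2 / |r| = 0.69315 / 0.029356

doubling time ≈ 23.61 weeks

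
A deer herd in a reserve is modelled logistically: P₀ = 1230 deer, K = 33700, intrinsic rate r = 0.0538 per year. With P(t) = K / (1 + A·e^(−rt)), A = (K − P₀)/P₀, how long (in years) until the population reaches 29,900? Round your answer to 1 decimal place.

t ≈ 99.2 years

A = (33700 − 1230)/1230 = 26.39837
29900 = 33700/(1 + 26.39837·e^(−0.0538t)) → 1 + 26.39837·e^(−0.0538t) = 1.12709
e^(−0.0538t) = 0.004814 → t = ln(207.71352)/0.0538 = 5.33616/0.0538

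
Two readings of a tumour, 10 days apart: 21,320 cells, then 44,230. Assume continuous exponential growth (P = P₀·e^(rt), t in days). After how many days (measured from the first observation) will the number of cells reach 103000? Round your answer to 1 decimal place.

t ≈ 21.6 days

r = ln(44230/21320) / 10 ≈ 0.072976 per day
t = ln(103000/21320) / r = 1.57508 / 0.072976 ≈ 21.584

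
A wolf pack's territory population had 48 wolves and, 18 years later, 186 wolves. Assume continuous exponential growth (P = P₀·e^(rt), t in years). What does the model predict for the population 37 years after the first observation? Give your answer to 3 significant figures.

r = ln(186/48) / 18 ≈ 0.075253 per year
P(37) = 48 · e^(0.075253·37) = 48 · 16.18919 ≈ 777.08

≈ 777 wolves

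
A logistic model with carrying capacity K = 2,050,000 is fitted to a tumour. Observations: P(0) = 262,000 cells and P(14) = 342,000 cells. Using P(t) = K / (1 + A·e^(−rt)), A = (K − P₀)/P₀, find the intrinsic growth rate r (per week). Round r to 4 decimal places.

A = (2050000 − 262000)/262000 = 6.82443
342000 = 2050000/(1 + 6.82443·e^(−r·14)) → e^(−14r) = (5.99415 − 1)/6.82443 = 0.731805
r = −ln(0.731805)/14 = 0.31224/14

r ≈ 0.0223 per week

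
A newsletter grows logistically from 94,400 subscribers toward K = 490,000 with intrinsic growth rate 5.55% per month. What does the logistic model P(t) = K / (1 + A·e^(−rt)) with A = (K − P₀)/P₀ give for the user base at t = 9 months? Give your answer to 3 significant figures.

≈ 138,000 subscribers

A = (490000 − 94400)/94400 = 4.19068
P(9) = 490000 / (1 + 4.19068·e^(−0.0555·9)) = 490000 / (1 + 4.19068·0.606834)
= 490000 / 3.54305 ≈ 138299.08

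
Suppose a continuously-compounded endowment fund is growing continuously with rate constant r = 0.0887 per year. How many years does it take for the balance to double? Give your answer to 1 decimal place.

doubling time ≈ 7.8 years

doubling time = ln(2) / |r| = 0.69315 / 0.0887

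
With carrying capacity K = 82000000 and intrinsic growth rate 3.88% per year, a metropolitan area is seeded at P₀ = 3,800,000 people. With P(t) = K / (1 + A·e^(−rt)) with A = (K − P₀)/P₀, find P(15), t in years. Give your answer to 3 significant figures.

≈ 6,560,000 people

A = (82000000 − 3800000)/3800000 = 20.57895
P(15) = 82000000 / (1 + 20.57895·e^(−0.0388·15)) = 82000000 / (1 + 20.57895·0.55878)
= 82000000 / 12.4991 ≈ 6560473.5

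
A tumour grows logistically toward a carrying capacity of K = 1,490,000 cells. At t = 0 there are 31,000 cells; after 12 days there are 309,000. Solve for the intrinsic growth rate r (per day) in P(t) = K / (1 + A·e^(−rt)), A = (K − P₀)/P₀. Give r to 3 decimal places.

A = (1490000 − 31000)/31000 = 47.06452
309000 = 1490000/(1 + 47.06452·e^(−r·12)) → e^(−12r) = (4.82201 − 1)/47.06452 = 0.081208
r = −ln(0.081208)/12 = 2.51074/12

r ≈ 0.209 per day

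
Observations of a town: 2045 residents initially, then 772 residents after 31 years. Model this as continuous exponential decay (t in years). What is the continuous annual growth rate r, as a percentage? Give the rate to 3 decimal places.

772 = 2045 · e^(r·31)
e^(31r) = 772/2045 = 0.37751
r = ln(0.37751) / 31 = -0.97417 / 31

r ≈ -3.142% per year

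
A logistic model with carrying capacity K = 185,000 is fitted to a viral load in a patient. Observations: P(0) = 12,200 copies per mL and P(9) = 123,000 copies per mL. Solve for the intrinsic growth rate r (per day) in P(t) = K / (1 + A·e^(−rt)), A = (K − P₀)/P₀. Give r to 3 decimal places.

A = (185000 − 12200)/12200 = 14.16393
123000 = 185000/(1 + 14.16393·e^(−r·9)) → e^(−9r) = (1.50407 − 1)/14.16393 = 0.035588
r = −ln(0.035588)/9 = 3.33575/9

r ≈ 0.371 per day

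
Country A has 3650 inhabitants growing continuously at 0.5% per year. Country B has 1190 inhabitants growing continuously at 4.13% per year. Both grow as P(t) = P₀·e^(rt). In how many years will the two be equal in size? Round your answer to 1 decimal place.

t ≈ 30.9 years

3650·e^(0.005t) = 1190·e^(0.0413t)
3650/1190 = e^((0.0413 − 0.005)t) → ln(3.06723) = 0.0363·t
t = 1.12077 / 0.0363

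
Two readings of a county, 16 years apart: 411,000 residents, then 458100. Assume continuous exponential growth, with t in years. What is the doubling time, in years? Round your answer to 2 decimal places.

r = ln(458100/411000) / 16 = ln(1.1146) / 16 ≈ 0.006781 per year
doubling time = ln 2 / |r| = 0.69315 / 0.006781

doubling time ≈ 102.22 years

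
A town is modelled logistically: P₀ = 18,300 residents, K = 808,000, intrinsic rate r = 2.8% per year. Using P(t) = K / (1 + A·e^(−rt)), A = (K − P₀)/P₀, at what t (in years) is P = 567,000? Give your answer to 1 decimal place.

A = (808000 − 18300)/18300 = 43.15301
567000 = 808000/(1 + 43.15301·e^(−0.028t)) → 1 + 43.15301·e^(−0.028t) = 1.42504
e^(−0.028t) = 0.00985 → t = ln(101.52595)/0.028 = 4.62031/0.028

t ≈ 165.0 years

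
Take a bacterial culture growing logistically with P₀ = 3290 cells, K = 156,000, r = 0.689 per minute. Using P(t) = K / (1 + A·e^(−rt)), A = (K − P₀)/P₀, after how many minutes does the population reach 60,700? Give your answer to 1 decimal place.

A = (156000 − 3290)/3290 = 46.41641
60700 = 156000/(1 + 46.41641·e^(−0.689t)) → 1 + 46.41641·e^(−0.689t) = 2.57002
e^(−0.689t) = 0.033825 → t = ln(29.56428)/0.689 = 3.38657/0.689

t ≈ 4.9 minutes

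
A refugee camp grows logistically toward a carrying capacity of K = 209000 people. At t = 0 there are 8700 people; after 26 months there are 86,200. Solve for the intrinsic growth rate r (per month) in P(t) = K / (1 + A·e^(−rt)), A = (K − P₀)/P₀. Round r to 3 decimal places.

r ≈ 0.107 per month

A = (209000 − 8700)/8700 = 23.02299
86200 = 209000/(1 + 23.02299·e^(−r·26)) → e^(−26r) = (2.42459 − 1)/23.02299 = 0.061877
r = −ln(0.061877)/26 = 2.78261/26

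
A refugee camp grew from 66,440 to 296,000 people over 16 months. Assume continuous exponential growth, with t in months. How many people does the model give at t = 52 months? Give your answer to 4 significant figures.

≈ 8,536,000 people

r = ln(296000/66440) / 16 ≈ 0.093379 per month
P(52) = 66440 · e^(0.093379·52) = 66440 · 128.47002 ≈ 8535547.97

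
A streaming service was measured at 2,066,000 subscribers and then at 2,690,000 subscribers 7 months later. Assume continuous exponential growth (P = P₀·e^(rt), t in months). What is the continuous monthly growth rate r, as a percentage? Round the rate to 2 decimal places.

2690000 = 2066000 · e^(r·7)
e^(7r) = 2690000/2066000 = 1.30203
r = ln(1.30203) / 7 = 0.26393 / 7

r ≈ 3.77% per month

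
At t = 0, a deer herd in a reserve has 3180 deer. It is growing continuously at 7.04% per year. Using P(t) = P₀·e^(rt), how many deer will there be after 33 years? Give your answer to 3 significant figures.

P(33) = 3180 · e^(0.0704·33) = 3180 · e^(2.3232)
= 3180 · 10.20829 ≈ 32462.36

≈ 32,500 deer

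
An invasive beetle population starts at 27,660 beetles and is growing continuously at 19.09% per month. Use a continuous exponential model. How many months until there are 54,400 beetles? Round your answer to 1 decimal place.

54400 = 27660 · e^(0.1909·t)
t = ln(54400/27660) / 0.1909 = ln(1.96674) / 0.1909 = 0.67638 / 0.1909

t ≈ 3.5 months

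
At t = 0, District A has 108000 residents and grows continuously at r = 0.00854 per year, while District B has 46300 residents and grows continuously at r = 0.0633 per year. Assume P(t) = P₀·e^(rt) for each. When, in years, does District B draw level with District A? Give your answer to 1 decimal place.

t ≈ 15.5 years

108000·e^(0.00854t) = 46300·e^(0.0633t)
108000/46300 = e^((0.0633 − 0.00854)t) → ln(2.33261) = 0.05476·t
t = 0.84699 / 0.05476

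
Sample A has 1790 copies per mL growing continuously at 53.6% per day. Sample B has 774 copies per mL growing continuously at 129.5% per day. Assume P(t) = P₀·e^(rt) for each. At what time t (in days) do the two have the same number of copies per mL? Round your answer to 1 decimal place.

1790·e^(0.536t) = 774·e^(1.295t)
1790/774 = e^((1.295 − 0.536)t) → ln(2.31266) = 0.759·t
t = 0.8384 / 0.759

t ≈ 1.1 days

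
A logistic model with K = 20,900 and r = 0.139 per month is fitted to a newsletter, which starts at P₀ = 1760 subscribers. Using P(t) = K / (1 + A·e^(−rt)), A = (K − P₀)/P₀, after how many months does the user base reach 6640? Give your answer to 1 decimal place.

A = (20900 − 1760)/1760 = 10.875
6640 = 20900/(1 + 10.875·e^(−0.139t)) → 1 + 10.875·e^(−0.139t) = 3.14759
e^(−0.139t) = 0.19748 → t = ln(5.06381)/0.139 = 1.62212/0.139

t ≈ 11.7 months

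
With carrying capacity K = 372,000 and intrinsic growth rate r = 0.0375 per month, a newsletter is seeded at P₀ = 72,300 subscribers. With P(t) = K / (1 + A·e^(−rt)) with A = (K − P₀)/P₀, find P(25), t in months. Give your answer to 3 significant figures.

A = (372000 − 72300)/72300 = 4.14523
P(25) = 372000 / (1 + 4.14523·e^(−0.0375·25)) = 372000 / (1 + 4.14523·0.391606)
= 372000 / 2.62329 ≈ 141806.41

≈ 142,000 subscribers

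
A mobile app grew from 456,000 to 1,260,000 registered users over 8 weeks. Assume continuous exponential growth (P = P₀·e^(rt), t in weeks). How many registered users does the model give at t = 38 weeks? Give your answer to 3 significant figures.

r = ln(1260000/456000) / 8 ≈ 0.127047 per week
P(38) = 456000 · e^(0.127047·38) = 456000 · 124.93298 ≈ 56969437.23

≈ 57,000,000 registered users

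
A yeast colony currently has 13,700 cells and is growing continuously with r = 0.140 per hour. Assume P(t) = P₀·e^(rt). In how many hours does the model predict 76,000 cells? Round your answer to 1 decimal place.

76000 = 13700 · e^(0.14·t)
t = ln(76000/13700) / 0.14 = ln(5.54745) / 0.14 = 1.71334 / 0.14

t ≈ 12.2 hours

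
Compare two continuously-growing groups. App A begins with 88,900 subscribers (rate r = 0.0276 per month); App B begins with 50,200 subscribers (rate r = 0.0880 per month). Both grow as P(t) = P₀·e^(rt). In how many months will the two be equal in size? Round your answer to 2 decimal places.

88900·e^(0.0276t) = 50200·e^(0.088t)
88900/50200 = e^((0.088 − 0.0276)t) → ln(1.77092) = 0.0604·t
t = 0.5715 / 0.0604

t ≈ 9.46 months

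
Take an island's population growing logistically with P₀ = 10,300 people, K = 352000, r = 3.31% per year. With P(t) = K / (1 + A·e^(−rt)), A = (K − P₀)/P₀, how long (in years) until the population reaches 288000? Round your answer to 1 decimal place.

t ≈ 151.2 years

A = (352000 − 10300)/10300 = 33.17476
288000 = 352000/(1 + 33.17476·e^(−0.0331t)) → 1 + 33.17476·e^(−0.0331t) = 1.22222
e^(−0.0331t) = 0.006699 → t = ln(149.28641)/0.0331 = 5.00587/0.0331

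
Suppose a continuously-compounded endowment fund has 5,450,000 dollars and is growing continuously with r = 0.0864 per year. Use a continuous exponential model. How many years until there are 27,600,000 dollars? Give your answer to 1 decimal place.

27600000 = 5450000 · e^(0.0864·t)
t = ln(27600000/5450000) / 0.0864 = ln(5.06422) / 0.0864 = 1.6222 / 0.0864

t ≈ 18.8 years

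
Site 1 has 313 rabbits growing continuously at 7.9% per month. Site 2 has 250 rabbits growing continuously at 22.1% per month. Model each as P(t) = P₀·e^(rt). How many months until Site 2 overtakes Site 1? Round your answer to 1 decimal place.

313·e^(0.079t) = 250·e^(0.221t)
313/250 = e^((0.221 − 0.079)t) → ln(1.252) = 0.142·t
t = 0.22474 / 0.142

t ≈ 1.6 months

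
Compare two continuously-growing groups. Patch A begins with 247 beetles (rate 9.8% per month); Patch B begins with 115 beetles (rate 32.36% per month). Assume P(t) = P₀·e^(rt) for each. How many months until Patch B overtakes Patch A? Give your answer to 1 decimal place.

t ≈ 3.4 months

247·e^(0.098t) = 115·e^(0.3236t)
247/115 = e^((0.3236 − 0.098)t) → ln(2.14783) = 0.2256·t
t = 0.76446 / 0.2256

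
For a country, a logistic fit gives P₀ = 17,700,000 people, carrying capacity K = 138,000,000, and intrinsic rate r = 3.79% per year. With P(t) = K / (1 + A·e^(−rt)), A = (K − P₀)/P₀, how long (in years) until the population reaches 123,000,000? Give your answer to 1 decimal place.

t ≈ 106.1 years

A = (138000000 − 17700000)/17700000 = 6.79661
123000000 = 138000000/(1 + 6.79661·e^(−0.0379t)) → 1 + 6.79661·e^(−0.0379t) = 1.12195
e^(−0.0379t) = 0.017943 → t = ln(55.7322)/0.0379 = 4.02056/0.0379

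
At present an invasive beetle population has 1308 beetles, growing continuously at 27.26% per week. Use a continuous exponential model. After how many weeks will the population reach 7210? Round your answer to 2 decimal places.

7210 = 1308 · e^(0.2726·t)
t = ln(7210/1308) / 0.2726 = ln(5.51223) / 0.2726 = 1.70697 / 0.2726

t ≈ 6.26 weeks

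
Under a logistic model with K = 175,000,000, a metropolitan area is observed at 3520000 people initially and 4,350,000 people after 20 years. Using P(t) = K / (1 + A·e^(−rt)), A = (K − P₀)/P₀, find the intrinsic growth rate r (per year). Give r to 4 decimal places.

A = (175000000 − 3520000)/3520000 = 48.71591
4350000 = 175000000/(1 + 48.71591·e^(−r·20)) → e^(−20r) = (40.22989 − 1)/48.71591 = 0.805279
r = −ln(0.805279)/20 = 0.21657/20

r ≈ 0.0108 per year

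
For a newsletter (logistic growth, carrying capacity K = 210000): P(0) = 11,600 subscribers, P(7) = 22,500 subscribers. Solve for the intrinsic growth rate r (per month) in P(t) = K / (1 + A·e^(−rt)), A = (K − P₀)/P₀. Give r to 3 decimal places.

A = (210000 − 11600)/11600 = 17.10345
22500 = 210000/(1 + 17.10345·e^(−r·7)) → e^(−7r) = (9.33333 − 1)/17.10345 = 0.487231
r = −ln(0.487231)/7 = 0.71902/7

r ≈ 0.103 per month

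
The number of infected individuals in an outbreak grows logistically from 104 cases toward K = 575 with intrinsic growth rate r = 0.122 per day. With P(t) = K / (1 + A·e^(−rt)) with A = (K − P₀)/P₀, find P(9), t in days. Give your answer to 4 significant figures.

≈ 229.0 cases

A = (575 − 104)/104 = 4.52885
P(9) = 575 / (1 + 4.52885·e^(−0.122·9)) = 575 / (1 + 4.52885·0.333537)
= 575 / 2.51054 ≈ 229.03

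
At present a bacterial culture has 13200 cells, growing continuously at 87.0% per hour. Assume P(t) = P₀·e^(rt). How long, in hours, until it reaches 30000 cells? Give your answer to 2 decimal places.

t ≈ 0.94 hours

30000 = 13200 · e^(0.87·t)
t = ln(30000/13200) / 0.87 = ln(2.27273) / 0.87 = 0.82098 / 0.87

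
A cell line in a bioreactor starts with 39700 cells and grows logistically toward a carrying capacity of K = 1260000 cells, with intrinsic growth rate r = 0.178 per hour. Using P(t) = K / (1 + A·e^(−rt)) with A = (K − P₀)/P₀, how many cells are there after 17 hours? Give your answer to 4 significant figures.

A = (1260000 − 39700)/39700 = 30.73804
P(17) = 1260000 / (1 + 30.73804·e^(−0.178·17)) = 1260000 / (1 + 30.73804·0.048509)
= 1260000 / 2.49108 ≈ 505804.67

≈ 505,800 cells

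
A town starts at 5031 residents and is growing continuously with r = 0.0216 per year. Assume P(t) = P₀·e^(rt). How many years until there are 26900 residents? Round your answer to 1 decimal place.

t ≈ 77.6 years

26900 = 5031 · e^(0.0216·t)
t = ln(26900/5031) / 0.0216 = ln(5.34685) / 0.0216 = 1.67651 / 0.0216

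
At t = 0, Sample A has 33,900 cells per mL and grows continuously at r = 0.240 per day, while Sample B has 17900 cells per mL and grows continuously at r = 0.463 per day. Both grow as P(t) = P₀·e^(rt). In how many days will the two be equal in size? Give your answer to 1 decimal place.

33900·e^(0.24t) = 17900·e^(0.463t)
33900/17900 = e^((0.463 − 0.24)t) → ln(1.89385) = 0.223·t
t = 0.63861 / 0.223

t ≈ 2.9 days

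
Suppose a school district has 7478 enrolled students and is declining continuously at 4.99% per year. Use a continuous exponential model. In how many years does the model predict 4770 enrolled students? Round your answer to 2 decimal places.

t ≈ 9.01 years

4770 = 7478 · e^(-0.0499·t)
t = ln(4770/7478) / -0.0499 = ln(0.63787) / -0.0499 = -0.44962 / -0.0499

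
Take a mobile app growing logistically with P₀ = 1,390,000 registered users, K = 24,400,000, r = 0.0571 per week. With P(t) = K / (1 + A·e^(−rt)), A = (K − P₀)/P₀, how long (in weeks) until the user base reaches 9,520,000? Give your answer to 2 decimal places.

t ≈ 41.33 weeks

A = (24400000 − 1390000)/1390000 = 16.55396
9520000 = 24400000/(1 + 16.55396·e^(−0.0571t)) → 1 + 16.55396·e^(−0.0571t) = 2.56303
e^(−0.0571t) = 0.09442 → t = ln(10.59097)/0.0571 = 2.36/0.0571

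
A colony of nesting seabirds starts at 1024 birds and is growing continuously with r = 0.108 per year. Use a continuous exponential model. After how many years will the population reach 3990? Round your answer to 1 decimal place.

3990 = 1024 · e^(0.108·t)
t = ln(3990/1024) / 0.108 = ln(3.89648) / 0.108 = 1.36007 / 0.108

t ≈ 12.6 years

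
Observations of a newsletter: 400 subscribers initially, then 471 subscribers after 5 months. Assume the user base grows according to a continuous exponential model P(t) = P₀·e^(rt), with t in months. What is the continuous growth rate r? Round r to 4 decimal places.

471 = 400 · e^(r·5)
e^(5r) = 471/400 = 1.1775
r = ln(1.1775) / 5 = 0.16339 / 5

r ≈ 0.0327 per month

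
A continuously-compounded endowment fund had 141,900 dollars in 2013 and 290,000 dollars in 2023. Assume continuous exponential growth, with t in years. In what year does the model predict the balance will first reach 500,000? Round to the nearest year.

r = ln(290000/141900) / 10 = 0.71476/10 ≈ 0.071476 per year
t = ln(500000/141900) / r = 1.25949/0.071476 ≈ 17.62 years after 2013

year 2031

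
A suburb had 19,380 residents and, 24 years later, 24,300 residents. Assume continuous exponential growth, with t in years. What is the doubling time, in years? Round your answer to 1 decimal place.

doubling time ≈ 73.5 years

r = ln(24300/19380) / 24 = ln(1.25387) / 24 ≈ 0.009426 per year
doubling time = ln 2 / |r| = 0.69315 / 0.009426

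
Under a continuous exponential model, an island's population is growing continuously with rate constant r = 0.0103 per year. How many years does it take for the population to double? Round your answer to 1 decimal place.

doubling time ≈ 67.3 years

doubling time = ln(2) / |r| = 0.69315 / 0.0103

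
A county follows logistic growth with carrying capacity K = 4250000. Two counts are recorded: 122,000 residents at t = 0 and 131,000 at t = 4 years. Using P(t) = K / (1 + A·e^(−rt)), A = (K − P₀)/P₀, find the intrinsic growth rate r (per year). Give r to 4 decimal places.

A = (4250000 − 122000)/122000 = 33.83607
131000 = 4250000/(1 + 33.83607·e^(−r·4)) → e^(−4r) = (32.44275 − 1)/33.83607 = 0.929267
r = −ln(0.929267)/4 = 0.07336/4

r ≈ 0.0183 per year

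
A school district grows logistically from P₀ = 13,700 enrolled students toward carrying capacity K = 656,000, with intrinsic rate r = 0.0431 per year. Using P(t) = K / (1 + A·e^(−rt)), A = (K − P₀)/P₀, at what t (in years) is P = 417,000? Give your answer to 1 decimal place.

A = (656000 − 13700)/13700 = 46.88321
417000 = 656000/(1 + 46.88321·e^(−0.0431t)) → 1 + 46.88321·e^(−0.0431t) = 1.57314
e^(−0.0431t) = 0.012225 → t = ln(81.80042)/0.0431 = 4.40428/0.0431

t ≈ 102.2 years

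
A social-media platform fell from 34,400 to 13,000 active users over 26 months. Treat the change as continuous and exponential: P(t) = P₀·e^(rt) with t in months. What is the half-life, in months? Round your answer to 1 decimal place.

half-life ≈ 18.5 months

r = ln(13000/34400) / 26 = ln(0.37791) / 26 ≈ -0.037427 per month
half-life = ln 2 / |r| = 0.69315 / 0.037427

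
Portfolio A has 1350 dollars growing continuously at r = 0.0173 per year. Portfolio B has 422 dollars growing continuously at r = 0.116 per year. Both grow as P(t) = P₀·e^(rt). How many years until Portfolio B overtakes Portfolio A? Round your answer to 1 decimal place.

1350·e^(0.0173t) = 422·e^(0.116t)
1350/422 = e^((0.116 − 0.0173)t) → ln(3.19905) = 0.0987·t
t = 1.16285 / 0.0987

t ≈ 11.8 years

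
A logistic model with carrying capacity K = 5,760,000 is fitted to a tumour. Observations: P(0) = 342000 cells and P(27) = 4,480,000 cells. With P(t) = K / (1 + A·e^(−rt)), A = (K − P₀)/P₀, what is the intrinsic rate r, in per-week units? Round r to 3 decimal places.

A = (5760000 − 342000)/342000 = 15.84211
4480000 = 5760000/(1 + 15.84211·e^(−r·27)) → e^(−27r) = (1.28571 − 1)/15.84211 = 0.018035
r = −ln(0.018035)/27 = 4.01543/27

r ≈ 0.149 per week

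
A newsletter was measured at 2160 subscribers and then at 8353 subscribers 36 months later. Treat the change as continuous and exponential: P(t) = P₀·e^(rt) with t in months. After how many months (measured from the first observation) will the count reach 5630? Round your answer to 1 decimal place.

r = ln(8353/2160) / 36 ≈ 0.03757 per month
t = ln(5630/2160) / r = 0.958 / 0.03757 ≈ 25.499

t ≈ 25.5 months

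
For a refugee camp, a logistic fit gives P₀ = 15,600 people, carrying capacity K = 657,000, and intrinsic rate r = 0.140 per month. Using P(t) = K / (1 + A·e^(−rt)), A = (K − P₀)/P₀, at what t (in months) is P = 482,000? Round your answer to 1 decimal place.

A = (657000 − 15600)/15600 = 41.11538
482000 = 657000/(1 + 41.11538·e^(−0.14t)) → 1 + 41.11538·e^(−0.14t) = 1.36307
e^(−0.14t) = 0.008831 → t = ln(113.24352)/0.14 = 4.72954/0.14

t ≈ 33.8 months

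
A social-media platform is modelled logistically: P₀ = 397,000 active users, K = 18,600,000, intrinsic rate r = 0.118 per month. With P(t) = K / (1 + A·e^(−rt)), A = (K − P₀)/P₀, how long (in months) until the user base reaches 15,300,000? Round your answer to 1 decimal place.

t ≈ 45.4 months

A = (18600000 − 397000)/397000 = 45.85139
15300000 = 18600000/(1 + 45.85139·e^(−0.118t)) → 1 + 45.85139·e^(−0.118t) = 1.21569
e^(−0.118t) = 0.004704 → t = ln(212.5837)/0.118 = 5.35934/0.118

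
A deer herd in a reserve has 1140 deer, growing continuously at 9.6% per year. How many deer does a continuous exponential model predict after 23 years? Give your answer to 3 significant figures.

P(23) = 1140 · e^(0.096·23) = 1140 · e^(2.208)
= 1140 · 9.0975 ≈ 10371.15

≈ 10,400 deer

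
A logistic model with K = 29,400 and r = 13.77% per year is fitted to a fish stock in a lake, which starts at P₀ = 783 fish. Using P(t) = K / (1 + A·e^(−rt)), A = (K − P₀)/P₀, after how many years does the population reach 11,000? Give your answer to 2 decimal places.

t ≈ 22.40 years

A = (29400 − 783)/783 = 36.54789
11000 = 29400/(1 + 36.54789·e^(−0.1377t)) → 1 + 36.54789·e^(−0.1377t) = 2.67273
e^(−0.1377t) = 0.045768 → t = ln(21.84928)/0.1377 = 3.08417/0.1377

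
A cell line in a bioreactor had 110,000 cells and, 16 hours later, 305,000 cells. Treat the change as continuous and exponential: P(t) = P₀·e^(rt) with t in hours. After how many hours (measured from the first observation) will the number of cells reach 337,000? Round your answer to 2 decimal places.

t ≈ 17.57 hours

r = ln(305000/110000) / 16 ≈ 0.063739 per hour
t = ln(337000/110000) / r = 1.1196 / 0.063739 ≈ 17.565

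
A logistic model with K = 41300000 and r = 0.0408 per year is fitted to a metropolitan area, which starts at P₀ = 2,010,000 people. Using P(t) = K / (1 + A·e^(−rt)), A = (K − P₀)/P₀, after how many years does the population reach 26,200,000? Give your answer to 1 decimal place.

A = (41300000 − 2010000)/2010000 = 19.54726
26200000 = 41300000/(1 + 19.54726·e^(−0.0408t)) → 1 + 19.54726·e^(−0.0408t) = 1.57634
e^(−0.0408t) = 0.029484 → t = ln(33.91644)/0.0408 = 3.5239/0.0408

t ≈ 86.4 years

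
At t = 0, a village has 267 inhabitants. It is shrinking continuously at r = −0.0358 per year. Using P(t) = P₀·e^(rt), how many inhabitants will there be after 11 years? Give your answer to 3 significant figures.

≈ 180 inhabitants

P(11) = 267 · e^(-0.0358·11) = 267 · e^(-0.3938)
= 267 · 0.67449 ≈ 180.09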